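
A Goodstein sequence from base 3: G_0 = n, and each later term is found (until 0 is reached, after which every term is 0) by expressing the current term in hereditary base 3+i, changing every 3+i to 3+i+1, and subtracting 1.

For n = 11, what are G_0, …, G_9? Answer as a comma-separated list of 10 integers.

base 3: 11 = 3^2 + 2; at 4: 4^2 + 2 = 18; next = 17
base 4: 17 = 4^2 + 1; at 5: 5^2 + 1 = 26; next = 25
base 5: 25 = 5^2; at 6: 6^2 = 36; next = 35
base 6: 35 = 5·6 + 5; at 7: 5·7 + 5 = 40; next = 39
base 7: 39 = 5·7 + 4; at 8: 5·8 + 4 = 44; next = 43
base 8: 43 = 5·8 + 3; at 9: 5·9 + 3 = 48; next = 47
base 9: 47 = 5·9 + 2; at 10: 5·10 + 2 = 52; next = 51
base 10: 51 = 5·10 + 1; at 11: 5·11 + 1 = 56; next = 55
base 11: 55 = 5·11; at 12: 5·12 = 60; next = 59

11, 17, 25, 35, 39, 43, 47, 51, 55, 59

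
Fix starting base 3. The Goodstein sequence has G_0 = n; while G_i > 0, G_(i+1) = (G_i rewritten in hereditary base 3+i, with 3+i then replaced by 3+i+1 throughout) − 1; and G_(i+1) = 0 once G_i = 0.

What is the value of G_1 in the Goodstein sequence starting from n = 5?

5

base 3: 5 = 3 + 2; at 4: 4 + 2 = 6; next = 5
base 4: 5 = 4 + 1; at 5: 5 + 1 = 6; next = 5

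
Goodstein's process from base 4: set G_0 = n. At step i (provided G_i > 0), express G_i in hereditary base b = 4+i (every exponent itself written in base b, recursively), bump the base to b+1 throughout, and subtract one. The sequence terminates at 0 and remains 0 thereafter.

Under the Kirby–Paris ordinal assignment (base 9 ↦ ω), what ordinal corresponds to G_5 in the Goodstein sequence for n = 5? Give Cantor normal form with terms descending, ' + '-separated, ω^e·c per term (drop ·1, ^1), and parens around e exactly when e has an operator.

2

base 4: 5 = 4 + 1; at 5: 5 + 1 = 6; next = 5
base 5: 5 = 5; at 6: 6 = 6; next = 5
base 6: 5 = 5; at 7: 5 = 5; next = 4
base 7: 4 = 4; at 8: 4 = 4; next = 3
base 8: 3 = 3; at 9: 3 = 3; next = 2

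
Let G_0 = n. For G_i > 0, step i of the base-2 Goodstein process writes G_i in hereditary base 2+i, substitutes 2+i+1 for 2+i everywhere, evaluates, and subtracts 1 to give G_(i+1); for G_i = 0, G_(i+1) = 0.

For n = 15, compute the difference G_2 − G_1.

G_0=15  [base 2] 2^(2 + 1) + 2^2 + 2 + 1  →[2↦3]→  3^(3 + 1) + 3^3 + 3 + 1 = 112  −1 ⇒ G_1=111
G_1=111  [base 3] 3^(3 + 1) + 3^3 + 3  →[3↦4]→  4^(4 + 1) + 4^4 + 4 = 1284  −1 ⇒ G_2=1283

1172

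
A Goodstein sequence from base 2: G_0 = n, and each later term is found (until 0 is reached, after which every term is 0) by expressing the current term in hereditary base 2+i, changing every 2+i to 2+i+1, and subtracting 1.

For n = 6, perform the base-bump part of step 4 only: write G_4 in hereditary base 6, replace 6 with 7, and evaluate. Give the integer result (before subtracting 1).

98040

base 2: 6 = 2^2 + 2; at 3: 3^3 + 3 = 30; next = 29
base 3: 29 = 3^3 + 2; at 4: 4^4 + 2 = 258; next = 257
base 4: 257 = 4^4 + 1; at 5: 5^5 + 1 = 3126; next = 3125
base 5: 3125 = 5^5; at 6: 6^6 = 46656; next = 46655
base 6: 46655 = 5·6^5 + 5·6^4 + 5·6^3 + 5·6^2 + 5·6 + 5; at 7: 5·7^5 + 5·7^4 + 5·7^3 + 5·7^2 + 5·7 + 5 = 98040; next = 98039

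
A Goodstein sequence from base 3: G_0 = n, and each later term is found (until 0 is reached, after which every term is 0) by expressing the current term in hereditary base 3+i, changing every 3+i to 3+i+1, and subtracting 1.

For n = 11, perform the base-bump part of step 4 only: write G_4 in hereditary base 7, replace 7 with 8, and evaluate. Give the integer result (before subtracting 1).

44

step 0: 11 = 3^2 + 2; sub 4 for 3: 4^2 + 2; = 18; G_1 = 18−1 = 17
step 1: 17 = 4^2 + 1; sub 5 for 4: 5^2 + 1; = 26; G_2 = 26−1 = 25
step 2: 25 = 5^2; sub 6 for 5: 6^2; = 36; G_3 = 36−1 = 35
step 3: 35 = 5·6 + 5; sub 7 for 6: 5·7 + 5; = 40; G_4 = 40−1 = 39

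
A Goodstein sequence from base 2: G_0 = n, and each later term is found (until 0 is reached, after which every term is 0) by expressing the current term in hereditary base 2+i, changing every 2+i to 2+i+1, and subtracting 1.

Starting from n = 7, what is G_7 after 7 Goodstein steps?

37665879

step 0: 7 = 2^2 + 2 + 1; sub 3 for 2: 3^3 + 3 + 1; = 31; G_1 = 31−1 = 30
step 1: 30 = 3^3 + 3; sub 4 for 3: 4^4 + 4; = 260; G_2 = 260−1 = 259
step 2: 259 = 4^4 + 3; sub 5 for 4: 5^5 + 3; = 3128; G_3 = 3128−1 = 3127
step 3: 3127 = 5^5 + 2; sub 6 for 5: 6^6 + 2; = 46658; G_4 = 46658−1 = 46657
step 4: 46657 = 6^6 + 1; sub 7 for 6: 7^7 + 1; = 823544; G_5 = 823544−1 = 823543
step 5: 823543 = 7^7; sub 8 for 7: 8^8; = 16777216; G_6 = 16777216−1 = 16777215
step 6: 16777215 = 7·8^7 + 7·8^6 + 7·8^5 + 7·8^4 + 7·8^3 + 7·8^2 + 7·8 + 7; sub 9 for 8: 7·9^7 + 7·9^6 + 7·9^5 + 7·9^4 + 7·9^3 + 7·9^2 + 7·9 + 7; = 37665880; G_7 = 37665880−1 = 37665879
step 7: 37665879 = 7·9^7 + 7·9^6 + 7·9^5 + 7·9^4 + 7·9^3 + 7·9^2 + 7·9 + 6; sub 10 for 9: 7·10^7 + 7·10^6 + 7·10^5 + 7·10^4 + 7·10^3 + 7·10^2 + 7·10 + 6; = 77777776; G_8 = 77777776−1 = 77777775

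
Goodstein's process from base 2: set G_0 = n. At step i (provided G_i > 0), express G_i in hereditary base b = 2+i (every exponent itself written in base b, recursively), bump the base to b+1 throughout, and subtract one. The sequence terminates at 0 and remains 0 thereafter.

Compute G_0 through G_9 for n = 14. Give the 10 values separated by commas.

[0] 14 ≡ 2^(2 + 1) + 2^2 + 2 (base 2). Lift 3: 111. −1: 110.
[1] 110 ≡ 3^(3 + 1) + 3^3 + 2 (base 3). Lift 4: 1282. −1: 1281.
[2] 1281 ≡ 4^(4 + 1) + 4^4 + 1 (base 4). Lift 5: 18751. −1: 18750.
[3] 18750 ≡ 5^(5 + 1) + 5^5 (base 5). Lift 6: 326592. −1: 326591.
[4] 326591 ≡ 6^(6 + 1) + 5·6^5 + 5·6^4 + 5·6^3 + 5·6^2 + 5·6 + 5 (base 6). Lift 7: 5862841. −1: 5862840.
[5] 5862840 ≡ 7^(7 + 1) + 5·7^5 + 5·7^4 + 5·7^3 + 5·7^2 + 5·7 + 4 (base 7). Lift 8: 134404972. −1: 134404971.
[6] 134404971 ≡ 8^(8 + 1) + 5·8^5 + 5·8^4 + 5·8^3 + 5·8^2 + 5·8 + 3 (base 8). Lift 9: 3487116549. −1: 3487116548.
[7] 3487116548 ≡ 9^(9 + 1) + 5·9^5 + 5·9^4 + 5·9^3 + 5·9^2 + 5·9 + 2 (base 9). Lift 10: 100000555552. −1: 100000555551.
[8] 100000555551 ≡ 10^(10 + 1) + 5·10^5 + 5·10^4 + 5·10^3 + 5·10^2 + 5·10 + 1 (base 10). Lift 11: 3138429262497. −1: 3138429262496.

14, 110, 1281, 18750, 326591, 5862840, 134404971, 3487116548, 100000555551, 3138429262496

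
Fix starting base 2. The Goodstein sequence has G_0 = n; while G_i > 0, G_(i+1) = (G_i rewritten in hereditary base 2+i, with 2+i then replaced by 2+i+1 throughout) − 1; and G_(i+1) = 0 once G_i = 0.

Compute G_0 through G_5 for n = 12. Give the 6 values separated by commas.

12, 107, 1065, 15685, 280019, 5764910

step 0: 12 = 2^(2 + 1) + 2^2; sub 3 for 2: 3^(3 + 1) + 3^3; = 108; G_1 = 108−1 = 107
step 1: 107 = 3^(3 + 1) + 2·3^2 + 2·3 + 2; sub 4 for 3: 4^(4 + 1) + 2·4^2 + 2·4 + 2; = 1066; G_2 = 1066−1 = 1065
step 2: 1065 = 4^(4 + 1) + 2·4^2 + 2·4 + 1; sub 5 for 4: 5^(5 + 1) + 2·5^2 + 2·5 + 1; = 15686; G_3 = 15686−1 = 15685
step 3: 15685 = 5^(5 + 1) + 2·5^2 + 2·5; sub 6 for 5: 6^(6 + 1) + 2·6^2 + 2·6; = 280020; G_4 = 280020−1 = 280019
step 4: 280019 = 6^(6 + 1) + 2·6^2 + 6 + 5; sub 7 for 6: 7^(7 + 1) + 2·7^2 + 7 + 5; = 5764911; G_5 = 5764911−1 = 5764910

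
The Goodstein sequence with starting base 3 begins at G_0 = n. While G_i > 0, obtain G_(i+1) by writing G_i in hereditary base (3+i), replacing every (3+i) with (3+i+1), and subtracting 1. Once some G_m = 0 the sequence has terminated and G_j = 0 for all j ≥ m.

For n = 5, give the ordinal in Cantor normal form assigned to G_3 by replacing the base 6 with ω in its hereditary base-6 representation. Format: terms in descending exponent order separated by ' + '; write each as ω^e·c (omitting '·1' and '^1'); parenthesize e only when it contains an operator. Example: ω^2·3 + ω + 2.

5

5 —HB3→ 3 + 2 —bump→ 4 + 2 = 6 —(−1)→ 5
5 —HB4→ 4 + 1 —bump→ 5 + 1 = 6 —(−1)→ 5
5 —HB5→ 5 —bump→ 6 = 6 —(−1)→ 5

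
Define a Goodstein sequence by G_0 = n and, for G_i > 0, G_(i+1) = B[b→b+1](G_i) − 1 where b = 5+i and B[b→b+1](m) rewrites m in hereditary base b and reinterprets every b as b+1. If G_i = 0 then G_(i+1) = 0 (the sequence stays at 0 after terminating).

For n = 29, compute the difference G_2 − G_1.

12

(0) 29|_5 = 5^2 + 4 ↦ 6^2 + 4|_6 = 40 ⇒ 39
(1) 39|_6 = 6^2 + 3 ↦ 7^2 + 3|_7 = 52 ⇒ 51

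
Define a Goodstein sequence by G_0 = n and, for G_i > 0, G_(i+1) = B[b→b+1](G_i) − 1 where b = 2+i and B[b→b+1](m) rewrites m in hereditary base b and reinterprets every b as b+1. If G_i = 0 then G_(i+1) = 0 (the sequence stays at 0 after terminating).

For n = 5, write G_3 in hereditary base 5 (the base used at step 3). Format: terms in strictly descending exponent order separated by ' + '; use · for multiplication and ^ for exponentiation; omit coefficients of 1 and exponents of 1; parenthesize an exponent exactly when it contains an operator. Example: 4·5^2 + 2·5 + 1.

G_0 = 5. HB_2(5) = 2^2 + 1. Bump = 28. G_1 = 27.
G_1 = 27. HB_3(27) = 3^3. Bump = 256. G_2 = 255.
G_2 = 255. HB_4(255) = 3·4^3 + 3·4^2 + 3·4 + 3. Bump = 468. G_3 = 467.
G_3 = 467. HB_5(467) = 3·5^3 + 3·5^2 + 3·5 + 2. Bump = 776. G_4 = 775.

3·5^3 + 3·5^2 + 3·5 + 2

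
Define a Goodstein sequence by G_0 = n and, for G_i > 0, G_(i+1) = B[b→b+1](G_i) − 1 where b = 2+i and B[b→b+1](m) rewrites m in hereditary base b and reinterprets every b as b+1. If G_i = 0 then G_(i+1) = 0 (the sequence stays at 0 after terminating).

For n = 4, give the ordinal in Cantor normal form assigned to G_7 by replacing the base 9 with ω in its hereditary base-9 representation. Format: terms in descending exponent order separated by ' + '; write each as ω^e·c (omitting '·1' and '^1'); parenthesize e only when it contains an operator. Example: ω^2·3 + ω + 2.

ω^2·2 + ω + 2

base 2: 4 = 2^2; at 3: 3^3 = 27; next = 26
base 3: 26 = 2·3^2 + 2·3 + 2; at 4: 2·4^2 + 2·4 + 2 = 42; next = 41
base 4: 41 = 2·4^2 + 2·4 + 1; at 5: 2·5^2 + 2·5 + 1 = 61; next = 60
base 5: 60 = 2·5^2 + 2·5; at 6: 2·6^2 + 2·6 = 84; next = 83
base 6: 83 = 2·6^2 + 6 + 5; at 7: 2·7^2 + 7 + 5 = 110; next = 109
base 7: 109 = 2·7^2 + 7 + 4; at 8: 2·8^2 + 8 + 4 = 140; next = 139
base 8: 139 = 2·8^2 + 8 + 3; at 9: 2·9^2 + 9 + 3 = 174; next = 173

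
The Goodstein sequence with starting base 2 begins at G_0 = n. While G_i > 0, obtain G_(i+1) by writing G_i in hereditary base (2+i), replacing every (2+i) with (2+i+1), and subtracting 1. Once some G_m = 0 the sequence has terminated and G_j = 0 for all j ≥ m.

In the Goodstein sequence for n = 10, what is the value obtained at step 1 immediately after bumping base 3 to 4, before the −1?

1026

base 2: 10 = 2^(2 + 1) + 2; at 3: 3^(3 + 1) + 3 = 84; next = 83
base 3: 83 = 3^(3 + 1) + 2; at 4: 4^(4 + 1) + 2 = 1026; next = 1025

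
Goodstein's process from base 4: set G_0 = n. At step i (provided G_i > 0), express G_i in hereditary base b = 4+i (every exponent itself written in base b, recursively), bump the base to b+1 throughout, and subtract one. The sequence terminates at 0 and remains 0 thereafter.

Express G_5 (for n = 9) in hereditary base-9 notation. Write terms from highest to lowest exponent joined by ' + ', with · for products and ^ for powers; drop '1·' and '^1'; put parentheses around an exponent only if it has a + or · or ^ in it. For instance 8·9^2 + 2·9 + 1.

i=0: 9 = 2·4 + 1 (b=4); 4→5: 2·5 + 1 = 11; 11−1 = 10
i=1: 10 = 2·5 (b=5); 5→6: 2·6 = 12; 12−1 = 11
i=2: 11 = 6 + 5 (b=6); 6→7: 7 + 5 = 12; 12−1 = 11
i=3: 11 = 7 + 4 (b=7); 7→8: 8 + 4 = 12; 12−1 = 11
i=4: 11 = 8 + 3 (b=8); 8→9: 9 + 3 = 12; 12−1 = 11
i=5: 11 = 9 + 2 (b=9); 9→10: 10 + 2 = 12; 12−1 = 11

9 + 2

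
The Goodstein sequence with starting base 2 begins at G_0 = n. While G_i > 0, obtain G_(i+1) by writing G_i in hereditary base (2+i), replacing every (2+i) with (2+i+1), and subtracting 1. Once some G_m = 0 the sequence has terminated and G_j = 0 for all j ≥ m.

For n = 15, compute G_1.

111

i=0: 15 = 2^(2 + 1) + 2^2 + 2 + 1 (b=2); 2→3: 3^(3 + 1) + 3^3 + 3 + 1 = 112; 112−1 = 111
i=1: 111 = 3^(3 + 1) + 3^3 + 3 (b=3); 3→4: 4^(4 + 1) + 4^4 + 4 = 1284; 1284−1 = 1283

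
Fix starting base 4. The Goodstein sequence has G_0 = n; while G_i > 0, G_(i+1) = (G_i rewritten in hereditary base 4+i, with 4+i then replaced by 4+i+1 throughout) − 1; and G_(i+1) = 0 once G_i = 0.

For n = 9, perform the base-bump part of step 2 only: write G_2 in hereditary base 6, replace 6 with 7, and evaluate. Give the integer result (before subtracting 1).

[0] 9 ≡ 2·4 + 1 (base 4). Lift 5: 11. −1: 10.
[1] 10 ≡ 2·5 (base 5). Lift 6: 12. −1: 11.
[2] 11 ≡ 6 + 5 (base 6). Lift 7: 12. −1: 11.

12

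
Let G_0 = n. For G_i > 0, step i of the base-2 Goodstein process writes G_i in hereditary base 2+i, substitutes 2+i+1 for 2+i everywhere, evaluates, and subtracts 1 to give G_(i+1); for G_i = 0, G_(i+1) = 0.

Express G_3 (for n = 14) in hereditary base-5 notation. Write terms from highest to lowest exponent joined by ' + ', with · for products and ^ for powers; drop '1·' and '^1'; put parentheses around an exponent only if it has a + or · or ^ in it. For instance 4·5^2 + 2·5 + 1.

i=0: 14 = 2^(2 + 1) + 2^2 + 2 (b=2); 2→3: 3^(3 + 1) + 3^3 + 3 = 111; 111−1 = 110
i=1: 110 = 3^(3 + 1) + 3^3 + 2 (b=3); 3→4: 4^(4 + 1) + 4^4 + 2 = 1282; 1282−1 = 1281
i=2: 1281 = 4^(4 + 1) + 4^4 + 1 (b=4); 4→5: 5^(5 + 1) + 5^5 + 1 = 18751; 18751−1 = 18750
i=3: 18750 = 5^(5 + 1) + 5^5 (b=5); 5→6: 6^(6 + 1) + 6^6 = 326592; 326592−1 = 326591

5^(5 + 1) + 5^5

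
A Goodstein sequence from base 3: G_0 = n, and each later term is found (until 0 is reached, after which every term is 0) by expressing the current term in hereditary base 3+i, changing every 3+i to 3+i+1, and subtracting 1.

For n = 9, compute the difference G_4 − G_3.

2

G_0 = 9. HB_3(9) = 3^2. Bump = 16. G_1 = 15.
G_1 = 15. HB_4(15) = 3·4 + 3. Bump = 18. G_2 = 17.
G_2 = 17. HB_5(17) = 3·5 + 2. Bump = 20. G_3 = 19.
G_3 = 19. HB_6(19) = 3·6 + 1. Bump = 22. G_4 = 21.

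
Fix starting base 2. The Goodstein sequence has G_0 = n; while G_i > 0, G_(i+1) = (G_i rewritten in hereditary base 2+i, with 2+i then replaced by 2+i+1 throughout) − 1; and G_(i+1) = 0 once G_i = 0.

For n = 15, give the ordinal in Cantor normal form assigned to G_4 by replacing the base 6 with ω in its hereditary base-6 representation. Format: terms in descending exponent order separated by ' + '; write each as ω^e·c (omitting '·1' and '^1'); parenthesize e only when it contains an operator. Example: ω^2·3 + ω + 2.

15 —HB2→ 2^(2 + 1) + 2^2 + 2 + 1 —bump→ 3^(3 + 1) + 3^3 + 3 + 1 = 112 —(−1)→ 111
111 —HB3→ 3^(3 + 1) + 3^3 + 3 —bump→ 4^(4 + 1) + 4^4 + 4 = 1284 —(−1)→ 1283
1283 —HB4→ 4^(4 + 1) + 4^4 + 3 —bump→ 5^(5 + 1) + 5^5 + 3 = 18753 —(−1)→ 18752
18752 —HB5→ 5^(5 + 1) + 5^5 + 2 —bump→ 6^(6 + 1) + 6^6 + 2 = 326594 —(−1)→ 326593
326593 —HB6→ 6^(6 + 1) + 6^6 + 1 —bump→ 7^(7 + 1) + 7^7 + 1 = 6588345 —(−1)→ 6588344

ω^(ω + 1) + ω^ω + 1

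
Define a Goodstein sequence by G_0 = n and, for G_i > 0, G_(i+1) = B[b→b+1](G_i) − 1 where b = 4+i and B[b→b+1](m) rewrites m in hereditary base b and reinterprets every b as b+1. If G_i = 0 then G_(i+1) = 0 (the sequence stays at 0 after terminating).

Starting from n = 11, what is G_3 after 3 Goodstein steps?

14

(0) 11|_4 = 2·4 + 3 ↦ 2·5 + 3|_5 = 13 ⇒ 12
(1) 12|_5 = 2·5 + 2 ↦ 2·6 + 2|_6 = 14 ⇒ 13
(2) 13|_6 = 2·6 + 1 ↦ 2·7 + 1|_7 = 15 ⇒ 14
(3) 14|_7 = 2·7 ↦ 2·8|_8 = 16 ⇒ 15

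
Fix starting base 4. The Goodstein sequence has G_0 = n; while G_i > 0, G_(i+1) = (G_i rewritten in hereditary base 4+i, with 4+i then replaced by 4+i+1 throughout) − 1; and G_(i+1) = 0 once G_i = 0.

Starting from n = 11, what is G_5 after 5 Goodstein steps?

step 0: 11 = 2·4 + 3; sub 5 for 4: 2·5 + 3; = 13; G_1 = 13−1 = 12
step 1: 12 = 2·5 + 2; sub 6 for 5: 2·6 + 2; = 14; G_2 = 14−1 = 13
step 2: 13 = 2·6 + 1; sub 7 for 6: 2·7 + 1; = 15; G_3 = 15−1 = 14
step 3: 14 = 2·7; sub 8 for 7: 2·8; = 16; G_4 = 16−1 = 15
step 4: 15 = 8 + 7; sub 9 for 8: 9 + 7; = 16; G_5 = 16−1 = 15
step 5: 15 = 9 + 6; sub 10 for 9: 10 + 6; = 16; G_6 = 16−1 = 15

15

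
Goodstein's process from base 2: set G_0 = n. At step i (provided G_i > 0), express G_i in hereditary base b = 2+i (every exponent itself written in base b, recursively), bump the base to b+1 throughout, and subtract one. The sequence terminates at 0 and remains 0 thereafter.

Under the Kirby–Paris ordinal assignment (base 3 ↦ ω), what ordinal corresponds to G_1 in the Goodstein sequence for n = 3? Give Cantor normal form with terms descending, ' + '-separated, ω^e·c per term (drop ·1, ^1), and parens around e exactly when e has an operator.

ω

i=0: 3 = 2 + 1 (b=2); 2→3: 3 + 1 = 4; 4−1 = 3
i=1: 3 = 3 (b=3); 3→4: 4 = 4; 4−1 = 3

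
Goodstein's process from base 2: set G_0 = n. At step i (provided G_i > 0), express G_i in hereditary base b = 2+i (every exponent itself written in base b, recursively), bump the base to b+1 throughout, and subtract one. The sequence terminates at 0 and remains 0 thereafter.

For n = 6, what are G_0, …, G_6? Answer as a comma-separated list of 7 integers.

G_0=6  [base 2] 2^2 + 2  →[2↦3]→  3^3 + 3 = 30  −1 ⇒ G_1=29
G_1=29  [base 3] 3^3 + 2  →[3↦4]→  4^4 + 2 = 258  −1 ⇒ G_2=257
G_2=257  [base 4] 4^4 + 1  →[4↦5]→  5^5 + 1 = 3126  −1 ⇒ G_3=3125
G_3=3125  [base 5] 5^5  →[5↦6]→  6^6 = 46656  −1 ⇒ G_4=46655
G_4=46655  [base 6] 5·6^5 + 5·6^4 + 5·6^3 + 5·6^2 + 5·6 + 5  →[6↦7]→  5·7^5 + 5·7^4 + 5·7^3 + 5·7^2 + 5·7 + 5 = 98040  −1 ⇒ G_5=98039
G_5=98039  [base 7] 5·7^5 + 5·7^4 + 5·7^3 + 5·7^2 + 5·7 + 4  →[7↦8]→  5·8^5 + 5·8^4 + 5·8^3 + 5·8^2 + 5·8 + 4 = 187244  −1 ⇒ G_6=187243

6, 29, 257, 3125, 46655, 98039, 187243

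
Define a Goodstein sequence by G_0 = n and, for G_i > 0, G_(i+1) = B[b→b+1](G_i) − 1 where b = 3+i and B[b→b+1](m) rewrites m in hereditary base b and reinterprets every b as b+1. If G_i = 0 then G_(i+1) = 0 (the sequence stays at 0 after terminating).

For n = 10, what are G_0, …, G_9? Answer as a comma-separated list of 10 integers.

10, 16, 24, 27, 30, 33, 36, 39, 41, 43

G_0 = 10. HB_3(10) = 3^2 + 1. Bump = 17. G_1 = 16.
G_1 = 16. HB_4(16) = 4^2. Bump = 25. G_2 = 24.
G_2 = 24. HB_5(24) = 4·5 + 4. Bump = 28. G_3 = 27.
G_3 = 27. HB_6(27) = 4·6 + 3. Bump = 31. G_4 = 30.
G_4 = 30. HB_7(30) = 4·7 + 2. Bump = 34. G_5 = 33.
G_5 = 33. HB_8(33) = 4·8 + 1. Bump = 37. G_6 = 36.
G_6 = 36. HB_9(36) = 4·9. Bump = 40. G_7 = 39.
G_7 = 39. HB_10(39) = 3·10 + 9. Bump = 42. G_8 = 41.
G_8 = 41. HB_11(41) = 3·11 + 8. Bump = 44. G_9 = 43.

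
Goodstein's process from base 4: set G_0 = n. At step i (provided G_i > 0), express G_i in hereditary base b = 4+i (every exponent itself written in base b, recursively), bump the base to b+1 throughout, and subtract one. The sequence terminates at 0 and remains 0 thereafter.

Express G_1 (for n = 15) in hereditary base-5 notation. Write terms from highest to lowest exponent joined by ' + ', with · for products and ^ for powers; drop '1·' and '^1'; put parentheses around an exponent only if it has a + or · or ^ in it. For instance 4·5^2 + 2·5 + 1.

step 0: 15 = 3·4 + 3; sub 5 for 4: 3·5 + 3; = 18; G_1 = 18−1 = 17
step 1: 17 = 3·5 + 2; sub 6 for 5: 3·6 + 2; = 20; G_2 = 20−1 = 19

3·5 + 2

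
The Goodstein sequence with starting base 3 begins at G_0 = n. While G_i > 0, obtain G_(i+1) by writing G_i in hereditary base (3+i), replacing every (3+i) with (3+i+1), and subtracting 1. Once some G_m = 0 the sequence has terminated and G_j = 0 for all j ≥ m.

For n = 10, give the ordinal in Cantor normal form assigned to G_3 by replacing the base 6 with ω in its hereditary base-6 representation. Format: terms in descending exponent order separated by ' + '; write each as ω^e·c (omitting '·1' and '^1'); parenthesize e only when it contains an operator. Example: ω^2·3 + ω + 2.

ω·4 + 3

base 3: 10 = 3^2 + 1; at 4: 4^2 + 1 = 17; next = 16
base 4: 16 = 4^2; at 5: 5^2 = 25; next = 24
base 5: 24 = 4·5 + 4; at 6: 4·6 + 4 = 28; next = 27
base 6: 27 = 4·6 + 3; at 7: 4·7 + 3 = 31; next = 30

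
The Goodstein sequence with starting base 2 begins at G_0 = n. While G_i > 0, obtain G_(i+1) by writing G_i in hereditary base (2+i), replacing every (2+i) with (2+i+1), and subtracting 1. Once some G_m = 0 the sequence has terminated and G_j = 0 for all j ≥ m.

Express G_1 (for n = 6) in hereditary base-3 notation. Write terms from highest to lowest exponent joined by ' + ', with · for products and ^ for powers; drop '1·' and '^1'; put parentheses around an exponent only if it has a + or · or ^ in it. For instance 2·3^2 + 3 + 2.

3^3 + 2

G_0 = 6. HB_2(6) = 2^2 + 2. Bump = 30. G_1 = 29.
G_1 = 29. HB_3(29) = 3^3 + 2. Bump = 258. G_2 = 257.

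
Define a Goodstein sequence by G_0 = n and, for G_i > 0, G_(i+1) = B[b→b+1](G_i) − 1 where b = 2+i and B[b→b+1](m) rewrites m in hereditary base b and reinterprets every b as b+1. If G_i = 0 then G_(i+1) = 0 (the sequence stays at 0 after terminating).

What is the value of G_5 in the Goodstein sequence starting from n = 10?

4215754

G_0 = 10. HB_2(10) = 2^(2 + 1) + 2. Bump = 84. G_1 = 83.
G_1 = 83. HB_3(83) = 3^(3 + 1) + 2. Bump = 1026. G_2 = 1025.
G_2 = 1025. HB_4(1025) = 4^(4 + 1) + 1. Bump = 15626. G_3 = 15625.
G_3 = 15625. HB_5(15625) = 5^(5 + 1). Bump = 279936. G_4 = 279935.
G_4 = 279935. HB_6(279935) = 5·6^6 + 5·6^5 + 5·6^4 + 5·6^3 + 5·6^2 + 5·6 + 5. Bump = 4215755. G_5 = 4215754.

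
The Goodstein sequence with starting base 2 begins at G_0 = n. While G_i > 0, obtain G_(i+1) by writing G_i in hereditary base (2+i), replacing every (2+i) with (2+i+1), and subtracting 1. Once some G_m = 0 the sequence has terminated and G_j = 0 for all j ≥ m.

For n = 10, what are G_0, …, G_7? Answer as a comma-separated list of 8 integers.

10 —HB2→ 2^(2 + 1) + 2 —bump→ 3^(3 + 1) + 3 = 84 —(−1)→ 83
83 —HB3→ 3^(3 + 1) + 2 —bump→ 4^(4 + 1) + 2 = 1026 —(−1)→ 1025
1025 —HB4→ 4^(4 + 1) + 1 —bump→ 5^(5 + 1) + 1 = 15626 —(−1)→ 15625
15625 —HB5→ 5^(5 + 1) —bump→ 6^(6 + 1) = 279936 —(−1)→ 279935
279935 —HB6→ 5·6^6 + 5·6^5 + 5·6^4 + 5·6^3 + 5·6^2 + 5·6 + 5 —bump→ 5·7^7 + 5·7^5 + 5·7^4 + 5·7^3 + 5·7^2 + 5·7 + 5 = 4215755 —(−1)→ 4215754
4215754 —HB7→ 5·7^7 + 5·7^5 + 5·7^4 + 5·7^3 + 5·7^2 + 5·7 + 4 —bump→ 5·8^8 + 5·8^5 + 5·8^4 + 5·8^3 + 5·8^2 + 5·8 + 4 = 84073324 —(−1)→ 84073323
84073323 —HB8→ 5·8^8 + 5·8^5 + 5·8^4 + 5·8^3 + 5·8^2 + 5·8 + 3 —bump→ 5·9^9 + 5·9^5 + 5·9^4 + 5·9^3 + 5·9^2 + 5·9 + 3 = 1937434593 —(−1)→ 1937434592

10, 83, 1025, 15625, 279935, 4215754, 84073323, 1937434592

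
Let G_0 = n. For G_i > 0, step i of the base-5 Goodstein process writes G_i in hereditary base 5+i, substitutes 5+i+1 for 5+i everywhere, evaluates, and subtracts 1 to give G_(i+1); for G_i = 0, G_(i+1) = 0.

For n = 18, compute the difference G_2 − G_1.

2

G_0 = 18. HB_5(18) = 3·5 + 3. Bump = 21. G_1 = 20.
G_1 = 20. HB_6(20) = 3·6 + 2. Bump = 23. G_2 = 22.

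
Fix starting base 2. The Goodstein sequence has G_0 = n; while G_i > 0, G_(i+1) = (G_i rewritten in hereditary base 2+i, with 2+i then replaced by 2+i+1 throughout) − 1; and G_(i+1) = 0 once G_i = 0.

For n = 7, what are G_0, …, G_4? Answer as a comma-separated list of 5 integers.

7, 30, 259, 3127, 46657

G_0=7  [base 2] 2^2 + 2 + 1  →[2↦3]→  3^3 + 3 + 1 = 31  −1 ⇒ G_1=30
G_1=30  [base 3] 3^3 + 3  →[3↦4]→  4^4 + 4 = 260  −1 ⇒ G_2=259
G_2=259  [base 4] 4^4 + 3  →[4↦5]→  5^5 + 3 = 3128  −1 ⇒ G_3=3127
G_3=3127  [base 5] 5^5 + 2  →[5↦6]→  6^6 + 2 = 46658  −1 ⇒ G_4=46657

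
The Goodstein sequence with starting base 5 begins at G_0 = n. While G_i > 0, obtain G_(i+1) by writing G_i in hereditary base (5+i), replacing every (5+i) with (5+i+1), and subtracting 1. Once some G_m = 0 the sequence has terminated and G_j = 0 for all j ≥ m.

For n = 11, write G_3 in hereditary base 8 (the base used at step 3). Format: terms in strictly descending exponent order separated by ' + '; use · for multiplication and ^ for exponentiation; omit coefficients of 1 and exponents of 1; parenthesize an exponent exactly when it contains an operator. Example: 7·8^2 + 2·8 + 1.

8 + 5

base 5: 11 = 2·5 + 1; at 6: 2·6 + 1 = 13; next = 12
base 6: 12 = 2·6; at 7: 2·7 = 14; next = 13
base 7: 13 = 7 + 6; at 8: 8 + 6 = 14; next = 13
base 8: 13 = 8 + 5; at 9: 9 + 5 = 14; next = 13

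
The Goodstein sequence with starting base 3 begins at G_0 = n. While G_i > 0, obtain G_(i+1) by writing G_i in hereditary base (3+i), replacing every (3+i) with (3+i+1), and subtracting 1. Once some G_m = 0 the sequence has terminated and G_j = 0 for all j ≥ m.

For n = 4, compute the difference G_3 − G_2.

G_0 = 4. HB_3(4) = 3 + 1. Bump = 5. G_1 = 4.
G_1 = 4. HB_4(4) = 4. Bump = 5. G_2 = 4.
G_2 = 4. HB_5(4) = 4. Bump = 4. G_3 = 3.

-1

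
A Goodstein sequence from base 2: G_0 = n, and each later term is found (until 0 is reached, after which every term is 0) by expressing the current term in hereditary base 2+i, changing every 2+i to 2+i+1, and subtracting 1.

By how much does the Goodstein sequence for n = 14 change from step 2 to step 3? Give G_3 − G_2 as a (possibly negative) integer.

14 —HB2→ 2^(2 + 1) + 2^2 + 2 —bump→ 3^(3 + 1) + 3^3 + 3 = 111 —(−1)→ 110
110 —HB3→ 3^(3 + 1) + 3^3 + 2 —bump→ 4^(4 + 1) + 4^4 + 2 = 1282 —(−1)→ 1281
1281 —HB4→ 4^(4 + 1) + 4^4 + 1 —bump→ 5^(5 + 1) + 5^5 + 1 = 18751 —(−1)→ 18750

17469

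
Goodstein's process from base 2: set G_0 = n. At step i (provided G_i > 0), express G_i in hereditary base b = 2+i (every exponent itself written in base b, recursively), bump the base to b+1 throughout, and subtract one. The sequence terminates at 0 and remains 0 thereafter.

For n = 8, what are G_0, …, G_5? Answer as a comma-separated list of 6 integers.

8, 80, 553, 6310, 93395, 1647195

(0) 8|_2 = 2^(2 + 1) ↦ 3^(3 + 1)|_3 = 81 ⇒ 80
(1) 80|_3 = 2·3^3 + 2·3^2 + 2·3 + 2 ↦ 2·4^4 + 2·4^2 + 2·4 + 2|_4 = 554 ⇒ 553
(2) 553|_4 = 2·4^4 + 2·4^2 + 2·4 + 1 ↦ 2·5^5 + 2·5^2 + 2·5 + 1|_5 = 6311 ⇒ 6310
(3) 6310|_5 = 2·5^5 + 2·5^2 + 2·5 ↦ 2·6^6 + 2·6^2 + 2·6|_6 = 93396 ⇒ 93395
(4) 93395|_6 = 2·6^6 + 2·6^2 + 6 + 5 ↦ 2·7^7 + 2·7^2 + 7 + 5|_7 = 1647196 ⇒ 1647195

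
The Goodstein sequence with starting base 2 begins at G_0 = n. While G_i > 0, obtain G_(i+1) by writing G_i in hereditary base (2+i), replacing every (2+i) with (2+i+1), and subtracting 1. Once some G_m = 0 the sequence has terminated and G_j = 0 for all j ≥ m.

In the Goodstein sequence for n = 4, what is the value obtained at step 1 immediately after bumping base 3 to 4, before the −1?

42

G_0 = 4. HB_2(4) = 2^2. Bump = 27. G_1 = 26.
G_1 = 26. HB_3(26) = 2·3^2 + 2·3 + 2. Bump = 42. G_2 = 41.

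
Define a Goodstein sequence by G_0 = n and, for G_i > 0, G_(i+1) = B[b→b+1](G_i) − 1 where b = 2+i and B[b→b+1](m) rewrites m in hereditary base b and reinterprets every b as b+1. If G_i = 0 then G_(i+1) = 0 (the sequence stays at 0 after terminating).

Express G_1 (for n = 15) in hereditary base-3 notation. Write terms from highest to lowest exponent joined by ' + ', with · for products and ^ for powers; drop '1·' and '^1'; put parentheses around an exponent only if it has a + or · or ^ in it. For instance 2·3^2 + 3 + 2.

3^(3 + 1) + 3^3 + 3

i=0: 15 = 2^(2 + 1) + 2^2 + 2 + 1 (b=2); 2→3: 3^(3 + 1) + 3^3 + 3 + 1 = 112; 112−1 = 111
i=1: 111 = 3^(3 + 1) + 3^3 + 3 (b=3); 3→4: 4^(4 + 1) + 4^4 + 4 = 1284; 1284−1 = 1283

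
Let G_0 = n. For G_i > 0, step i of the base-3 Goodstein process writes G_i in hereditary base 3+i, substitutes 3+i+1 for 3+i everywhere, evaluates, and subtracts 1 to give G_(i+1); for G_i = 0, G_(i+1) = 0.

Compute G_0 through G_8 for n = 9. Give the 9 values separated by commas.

i=0: 9 = 3^2 (b=3); 3→4: 4^2 = 16; 16−1 = 15
i=1: 15 = 3·4 + 3 (b=4); 4→5: 3·5 + 3 = 18; 18−1 = 17
i=2: 17 = 3·5 + 2 (b=5); 5→6: 3·6 + 2 = 20; 20−1 = 19
i=3: 19 = 3·6 + 1 (b=6); 6→7: 3·7 + 1 = 22; 22−1 = 21
i=4: 21 = 3·7 (b=7); 7→8: 3·8 = 24; 24−1 = 23
i=5: 23 = 2·8 + 7 (b=8); 8→9: 2·9 + 7 = 25; 25−1 = 24
i=6: 24 = 2·9 + 6 (b=9); 9→10: 2·10 + 6 = 26; 26−1 = 25
i=7: 25 = 2·10 + 5 (b=10); 10→11: 2·11 + 5 = 27; 27−1 = 26

9, 15, 17, 19, 21, 23, 24, 25, 26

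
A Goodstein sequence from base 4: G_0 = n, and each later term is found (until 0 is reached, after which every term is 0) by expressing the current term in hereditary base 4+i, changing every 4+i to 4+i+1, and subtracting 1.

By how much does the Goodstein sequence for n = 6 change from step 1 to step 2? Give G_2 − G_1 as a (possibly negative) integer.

0

i=0: 6 = 4 + 2 (b=4); 4→5: 5 + 2 = 7; 7−1 = 6
i=1: 6 = 5 + 1 (b=5); 5→6: 6 + 1 = 7; 7−1 = 6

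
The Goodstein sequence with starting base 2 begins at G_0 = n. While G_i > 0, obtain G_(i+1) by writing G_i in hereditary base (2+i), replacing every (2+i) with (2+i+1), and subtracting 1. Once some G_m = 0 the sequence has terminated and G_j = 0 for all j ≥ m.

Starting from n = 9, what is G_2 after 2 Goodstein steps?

1023

step 0: 9 = 2^(2 + 1) + 1; sub 3 for 2: 3^(3 + 1) + 1; = 82; G_1 = 82−1 = 81
step 1: 81 = 3^(3 + 1); sub 4 for 3: 4^(4 + 1); = 1024; G_2 = 1024−1 = 1023
step 2: 1023 = 3·4^4 + 3·4^3 + 3·4^2 + 3·4 + 3; sub 5 for 4: 3·5^5 + 3·5^3 + 3·5^2 + 3·5 + 3; = 9843; G_3 = 9843−1 = 9842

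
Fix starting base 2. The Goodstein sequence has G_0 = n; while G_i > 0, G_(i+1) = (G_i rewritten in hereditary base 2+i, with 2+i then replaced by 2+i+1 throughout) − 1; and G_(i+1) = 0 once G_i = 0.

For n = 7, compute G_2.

259

i=0: 7 = 2^2 + 2 + 1 (b=2); 2→3: 3^3 + 3 + 1 = 31; 31−1 = 30
i=1: 30 = 3^3 + 3 (b=3); 3→4: 4^4 + 4 = 260; 260−1 = 259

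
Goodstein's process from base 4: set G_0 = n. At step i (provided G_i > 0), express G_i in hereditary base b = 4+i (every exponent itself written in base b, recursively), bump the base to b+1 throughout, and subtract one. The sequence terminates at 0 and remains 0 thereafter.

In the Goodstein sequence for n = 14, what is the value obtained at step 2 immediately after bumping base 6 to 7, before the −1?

21

base 4: 14 = 3·4 + 2; at 5: 3·5 + 2 = 17; next = 16
base 5: 16 = 3·5 + 1; at 6: 3·6 + 1 = 19; next = 18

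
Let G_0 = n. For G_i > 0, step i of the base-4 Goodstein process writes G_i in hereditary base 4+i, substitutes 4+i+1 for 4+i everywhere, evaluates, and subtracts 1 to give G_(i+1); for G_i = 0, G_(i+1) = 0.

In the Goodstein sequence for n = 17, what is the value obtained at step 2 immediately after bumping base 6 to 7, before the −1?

40

(0) 17|_4 = 4^2 + 1 ↦ 5^2 + 1|_5 = 26 ⇒ 25
(1) 25|_5 = 5^2 ↦ 6^2|_6 = 36 ⇒ 35
(2) 35|_6 = 5·6 + 5 ↦ 5·7 + 5|_7 = 40 ⇒ 39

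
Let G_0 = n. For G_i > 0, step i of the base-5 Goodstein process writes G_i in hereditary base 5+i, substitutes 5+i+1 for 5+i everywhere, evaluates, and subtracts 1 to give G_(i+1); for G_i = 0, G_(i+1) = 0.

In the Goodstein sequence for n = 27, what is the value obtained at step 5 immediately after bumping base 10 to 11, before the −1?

82

G_0=27  [base 5] 5^2 + 2  →[5↦6]→  6^2 + 2 = 38  −1 ⇒ G_1=37
G_1=37  [base 6] 6^2 + 1  →[6↦7]→  7^2 + 1 = 50  −1 ⇒ G_2=49
G_2=49  [base 7] 7^2  →[7↦8]→  8^2 = 64  −1 ⇒ G_3=63
G_3=63  [base 8] 7·8 + 7  →[8↦9]→  7·9 + 7 = 70  −1 ⇒ G_4=69
G_4=69  [base 9] 7·9 + 6  →[9↦10]→  7·10 + 6 = 76  −1 ⇒ G_5=75
G_5=75  [base 10] 7·10 + 5  →[10↦11]→  7·11 + 5 = 82  −1 ⇒ G_6=81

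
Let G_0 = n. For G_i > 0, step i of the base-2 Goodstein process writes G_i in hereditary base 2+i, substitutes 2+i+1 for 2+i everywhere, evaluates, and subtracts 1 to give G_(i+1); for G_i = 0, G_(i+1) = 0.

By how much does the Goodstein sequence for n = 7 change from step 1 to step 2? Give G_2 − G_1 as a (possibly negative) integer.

G_0 = 7. HB_2(7) = 2^2 + 2 + 1. Bump = 31. G_1 = 30.
G_1 = 30. HB_3(30) = 3^3 + 3. Bump = 260. G_2 = 259.

229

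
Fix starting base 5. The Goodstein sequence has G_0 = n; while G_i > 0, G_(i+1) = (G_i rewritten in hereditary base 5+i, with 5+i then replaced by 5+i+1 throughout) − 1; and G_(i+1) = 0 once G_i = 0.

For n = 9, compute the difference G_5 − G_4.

[0] 9 ≡ 5 + 4 (base 5). Lift 6: 10. −1: 9.
[1] 9 ≡ 6 + 3 (base 6). Lift 7: 10. −1: 9.
[2] 9 ≡ 7 + 2 (base 7). Lift 8: 10. −1: 9.
[3] 9 ≡ 8 + 1 (base 8). Lift 9: 10. −1: 9.
[4] 9 ≡ 9 (base 9). Lift 10: 10. −1: 9.

0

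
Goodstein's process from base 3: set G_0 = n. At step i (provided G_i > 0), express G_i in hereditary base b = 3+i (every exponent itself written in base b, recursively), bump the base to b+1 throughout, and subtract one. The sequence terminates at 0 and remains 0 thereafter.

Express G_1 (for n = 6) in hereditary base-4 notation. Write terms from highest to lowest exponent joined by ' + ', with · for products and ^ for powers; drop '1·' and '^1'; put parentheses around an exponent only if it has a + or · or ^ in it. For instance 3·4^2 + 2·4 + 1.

i=0: 6 = 2·3 (b=3); 3→4: 2·4 = 8; 8−1 = 7
i=1: 7 = 4 + 3 (b=4); 4→5: 5 + 3 = 8; 8−1 = 7

4 + 3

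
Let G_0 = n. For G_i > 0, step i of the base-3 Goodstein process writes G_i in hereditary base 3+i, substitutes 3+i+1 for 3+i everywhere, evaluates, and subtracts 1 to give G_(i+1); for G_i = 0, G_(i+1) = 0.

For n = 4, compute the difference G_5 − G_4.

-1

[0] 4 ≡ 3 + 1 (base 3). Lift 4: 5. −1: 4.
[1] 4 ≡ 4 (base 4). Lift 5: 5. −1: 4.
[2] 4 ≡ 4 (base 5). Lift 6: 4. −1: 3.
[3] 3 ≡ 3 (base 6). Lift 7: 3. −1: 2.
[4] 2 ≡ 2 (base 7). Lift 8: 2. −1: 1.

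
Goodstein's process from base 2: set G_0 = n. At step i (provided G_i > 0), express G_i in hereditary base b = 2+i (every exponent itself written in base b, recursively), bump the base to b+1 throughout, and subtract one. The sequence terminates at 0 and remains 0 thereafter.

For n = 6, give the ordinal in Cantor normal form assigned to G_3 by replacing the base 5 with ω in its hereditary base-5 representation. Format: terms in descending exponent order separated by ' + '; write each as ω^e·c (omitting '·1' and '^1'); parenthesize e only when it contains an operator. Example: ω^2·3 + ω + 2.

6 —HB2→ 2^2 + 2 —bump→ 3^3 + 3 = 30 —(−1)→ 29
29 —HB3→ 3^3 + 2 —bump→ 4^4 + 2 = 258 —(−1)→ 257
257 —HB4→ 4^4 + 1 —bump→ 5^5 + 1 = 3126 —(−1)→ 3125
3125 —HB5→ 5^5 —bump→ 6^6 = 46656 —(−1)→ 46655

ω^ω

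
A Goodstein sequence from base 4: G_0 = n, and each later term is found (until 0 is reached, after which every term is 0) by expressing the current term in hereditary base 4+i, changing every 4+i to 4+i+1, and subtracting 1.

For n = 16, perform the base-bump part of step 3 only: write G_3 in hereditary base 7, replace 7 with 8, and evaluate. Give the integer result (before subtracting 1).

34

G_0=16  [base 4] 4^2  →[4↦5]→  5^2 = 25  −1 ⇒ G_1=24
G_1=24  [base 5] 4·5 + 4  →[5↦6]→  4·6 + 4 = 28  −1 ⇒ G_2=27
G_2=27  [base 6] 4·6 + 3  →[6↦7]→  4·7 + 3 = 31  −1 ⇒ G_3=30
G_3=30  [base 7] 4·7 + 2  →[7↦8]→  4·8 + 2 = 34  −1 ⇒ G_4=33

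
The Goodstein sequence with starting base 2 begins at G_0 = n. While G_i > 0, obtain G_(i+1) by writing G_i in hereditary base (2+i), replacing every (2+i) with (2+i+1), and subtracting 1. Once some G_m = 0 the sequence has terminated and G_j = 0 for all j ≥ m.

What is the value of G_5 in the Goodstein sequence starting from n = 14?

5862840

G_0 = 14. HB_2(14) = 2^(2 + 1) + 2^2 + 2. Bump = 111. G_1 = 110.
G_1 = 110. HB_3(110) = 3^(3 + 1) + 3^3 + 2. Bump = 1282. G_2 = 1281.
G_2 = 1281. HB_4(1281) = 4^(4 + 1) + 4^4 + 1. Bump = 18751. G_3 = 18750.
G_3 = 18750. HB_5(18750) = 5^(5 + 1) + 5^5. Bump = 326592. G_4 = 326591.
G_4 = 326591. HB_6(326591) = 6^(6 + 1) + 5·6^5 + 5·6^4 + 5·6^3 + 5·6^2 + 5·6 + 5. Bump = 5862841. G_5 = 5862840.
G_5 = 5862840. HB_7(5862840) = 7^(7 + 1) + 5·7^5 + 5·7^4 + 5·7^3 + 5·7^2 + 5·7 + 4. Bump = 134404972. G_6 = 134404971.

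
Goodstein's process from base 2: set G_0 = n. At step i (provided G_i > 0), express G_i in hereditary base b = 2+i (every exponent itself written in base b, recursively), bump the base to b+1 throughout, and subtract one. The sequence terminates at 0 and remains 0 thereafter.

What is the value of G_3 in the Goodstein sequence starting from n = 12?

G_0=12  [base 2] 2^(2 + 1) + 2^2  →[2↦3]→  3^(3 + 1) + 3^3 = 108  −1 ⇒ G_1=107
G_1=107  [base 3] 3^(3 + 1) + 2·3^2 + 2·3 + 2  →[3↦4]→  4^(4 + 1) + 2·4^2 + 2·4 + 2 = 1066  −1 ⇒ G_2=1065
G_2=1065  [base 4] 4^(4 + 1) + 2·4^2 + 2·4 + 1  →[4↦5]→  5^(5 + 1) + 2·5^2 + 2·5 + 1 = 15686  −1 ⇒ G_3=15685
G_3=15685  [base 5] 5^(5 + 1) + 2·5^2 + 2·5  →[5↦6]→  6^(6 + 1) + 2·6^2 + 2·6 = 280020  −1 ⇒ G_4=280019

15685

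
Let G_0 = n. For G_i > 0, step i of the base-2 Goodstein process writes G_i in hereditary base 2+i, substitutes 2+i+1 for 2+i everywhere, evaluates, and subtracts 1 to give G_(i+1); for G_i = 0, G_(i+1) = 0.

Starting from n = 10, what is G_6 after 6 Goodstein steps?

84073323

G_0=10  [base 2] 2^(2 + 1) + 2  →[2↦3]→  3^(3 + 1) + 3 = 84  −1 ⇒ G_1=83
G_1=83  [base 3] 3^(3 + 1) + 2  →[3↦4]→  4^(4 + 1) + 2 = 1026  −1 ⇒ G_2=1025
G_2=1025  [base 4] 4^(4 + 1) + 1  →[4↦5]→  5^(5 + 1) + 1 = 15626  −1 ⇒ G_3=15625
G_3=15625  [base 5] 5^(5 + 1)  →[5↦6]→  6^(6 + 1) = 279936  −1 ⇒ G_4=279935
G_4=279935  [base 6] 5·6^6 + 5·6^5 + 5·6^4 + 5·6^3 + 5·6^2 + 5·6 + 5  →[6↦7]→  5·7^7 + 5·7^5 + 5·7^4 + 5·7^3 + 5·7^2 + 5·7 + 5 = 4215755  −1 ⇒ G_5=4215754
G_5=4215754  [base 7] 5·7^7 + 5·7^5 + 5·7^4 + 5·7^3 + 5·7^2 + 5·7 + 4  →[7↦8]→  5·8^8 + 5·8^5 + 5·8^4 + 5·8^3 + 5·8^2 + 5·8 + 4 = 84073324  −1 ⇒ G_6=84073323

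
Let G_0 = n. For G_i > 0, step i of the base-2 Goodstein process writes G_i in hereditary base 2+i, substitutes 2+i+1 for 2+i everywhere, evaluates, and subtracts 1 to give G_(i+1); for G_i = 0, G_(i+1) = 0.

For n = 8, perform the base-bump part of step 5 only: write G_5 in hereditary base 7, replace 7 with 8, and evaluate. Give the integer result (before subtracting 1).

33554572

[0] 8 ≡ 2^(2 + 1) (base 2). Lift 3: 81. −1: 80.
[1] 80 ≡ 2·3^3 + 2·3^2 + 2·3 + 2 (base 3). Lift 4: 554. −1: 553.
[2] 553 ≡ 2·4^4 + 2·4^2 + 2·4 + 1 (base 4). Lift 5: 6311. −1: 6310.
[3] 6310 ≡ 2·5^5 + 2·5^2 + 2·5 (base 5). Lift 6: 93396. −1: 93395.
[4] 93395 ≡ 2·6^6 + 2·6^2 + 6 + 5 (base 6). Lift 7: 1647196. −1: 1647195.
[5] 1647195 ≡ 2·7^7 + 2·7^2 + 7 + 4 (base 7). Lift 8: 33554572. −1: 33554571.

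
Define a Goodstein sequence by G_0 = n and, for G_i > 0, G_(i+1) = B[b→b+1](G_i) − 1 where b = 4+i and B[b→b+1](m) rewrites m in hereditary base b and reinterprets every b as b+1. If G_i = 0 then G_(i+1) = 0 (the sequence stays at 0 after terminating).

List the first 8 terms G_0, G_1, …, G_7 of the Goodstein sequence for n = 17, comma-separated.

G_0 = 17. HB_4(17) = 4^2 + 1. Bump = 26. G_1 = 25.
G_1 = 25. HB_5(25) = 5^2. Bump = 36. G_2 = 35.
G_2 = 35. HB_6(35) = 5·6 + 5. Bump = 40. G_3 = 39.
G_3 = 39. HB_7(39) = 5·7 + 4. Bump = 44. G_4 = 43.
G_4 = 43. HB_8(43) = 5·8 + 3. Bump = 48. G_5 = 47.
G_5 = 47. HB_9(47) = 5·9 + 2. Bump = 52. G_6 = 51.
G_6 = 51. HB_10(51) = 5·10 + 1. Bump = 56. G_7 = 55.

17, 25, 35, 39, 43, 47, 51, 55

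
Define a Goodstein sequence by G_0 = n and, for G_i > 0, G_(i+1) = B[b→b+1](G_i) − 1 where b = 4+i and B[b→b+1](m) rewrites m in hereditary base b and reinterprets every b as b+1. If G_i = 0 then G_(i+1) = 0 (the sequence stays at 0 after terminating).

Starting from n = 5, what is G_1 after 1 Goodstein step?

5

step 0: 5 = 4 + 1; sub 5 for 4: 5 + 1; = 6; G_1 = 6−1 = 5
step 1: 5 = 5; sub 6 for 5: 6; = 6; G_2 = 6−1 = 5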